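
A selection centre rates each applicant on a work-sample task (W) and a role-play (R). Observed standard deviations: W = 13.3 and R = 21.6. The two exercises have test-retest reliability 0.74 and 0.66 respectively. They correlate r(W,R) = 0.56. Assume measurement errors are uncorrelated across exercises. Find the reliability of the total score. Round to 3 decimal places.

Var(W+R) = 13.3² + 21.6² + 2·[13.3·21.6·0.56] = 643.45 + 321.754 = 965.204.
With uncorrelated errors the cross-covariances are all true-score covariance, so they carry over unchanged; only the diagonal terms shrink to ρᵢσᵢ².
True-score variance = [13.3²·0.74 + 21.6²·0.66] + 321.754 = 438.828 + 321.754 = 760.582.
Reliability = 760.582 / 965.204 = 0.788.

0.788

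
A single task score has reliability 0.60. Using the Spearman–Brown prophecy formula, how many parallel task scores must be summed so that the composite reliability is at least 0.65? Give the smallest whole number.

k ≥ ρ*(1−ρ₁)/(ρ₁(1−ρ*)) = 0.65·0.40 / (0.60·0.35) = 1.238.
Smallest integer k = 2.

2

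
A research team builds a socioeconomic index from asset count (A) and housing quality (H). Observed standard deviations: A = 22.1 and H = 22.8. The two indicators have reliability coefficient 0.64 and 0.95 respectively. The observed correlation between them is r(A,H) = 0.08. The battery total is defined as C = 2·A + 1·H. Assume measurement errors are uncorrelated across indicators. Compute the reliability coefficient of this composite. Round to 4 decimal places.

0.7232

Var(C) = 2²·22.1² + 22.8² + 2·[2·22.1·22.8·0.08] = 2473.48 + 161.242 = 2634.72.
Because errors are independent across components, Cov(Tᵢ,Tⱼ) = Cov(Xᵢ,Xⱼ); the off-diagonal part of the true-score variance is the same as above.
True-score variance = [2²·22.1²·0.64 + 22.8²·0.95] + 161.242 = 1744.18 + 161.242 = 1905.42.
Reliability = 1905.42 / 2634.72 = 0.7232.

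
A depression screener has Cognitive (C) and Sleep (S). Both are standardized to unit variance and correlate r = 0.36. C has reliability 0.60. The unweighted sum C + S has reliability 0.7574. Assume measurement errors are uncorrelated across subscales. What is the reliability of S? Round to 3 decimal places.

Var(C+S) = 2 + 2·0.36 = 2.720.
True-score variance = ρ_C + ρ_S + 2·0.36, so 0.7574 = (0.60 + ρ_S + 0.72) / 2.720.
ρ_S = 0.7574·2.720 − 0.60 − 0.72 = 0.740.

0.740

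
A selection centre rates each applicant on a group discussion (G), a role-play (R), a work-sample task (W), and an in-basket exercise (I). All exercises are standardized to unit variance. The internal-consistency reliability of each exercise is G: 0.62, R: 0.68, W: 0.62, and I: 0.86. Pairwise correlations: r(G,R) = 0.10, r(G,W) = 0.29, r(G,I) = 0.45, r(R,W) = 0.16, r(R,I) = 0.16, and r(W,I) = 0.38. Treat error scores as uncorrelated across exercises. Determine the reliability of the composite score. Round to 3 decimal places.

0.828

Var(G+R+W+I) = 4 + 2·[0.10 + 0.29 + 0.45 + 0.16 + 0.16 + 0.38] = 4 + 3.08 = 7.08.
Because errors are independent across components, Cov(Tᵢ,Tⱼ) = Cov(Xᵢ,Xⱼ); the off-diagonal part of the true-score variance is the same as above.
True-score variance = [0.62 + 0.68 + 0.62 + 0.86] + 3.08 = 2.78 + 3.08 = 5.86.
Reliability = 5.86 / 7.08 = 0.828.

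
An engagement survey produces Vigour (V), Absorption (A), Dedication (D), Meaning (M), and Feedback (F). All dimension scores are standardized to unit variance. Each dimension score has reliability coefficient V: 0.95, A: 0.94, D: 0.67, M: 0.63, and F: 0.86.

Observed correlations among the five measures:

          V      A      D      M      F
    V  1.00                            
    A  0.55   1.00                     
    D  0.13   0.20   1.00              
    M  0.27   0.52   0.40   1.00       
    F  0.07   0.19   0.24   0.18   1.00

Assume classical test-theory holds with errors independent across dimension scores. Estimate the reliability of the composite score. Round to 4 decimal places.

0.9095

Var(V+A+D+M+F) = 5 + 2·[0.55 + 0.13 + 0.27 + 0.07 + 0.20 + 0.52 + 0.19 + 0.40 + 0.24 + 0.18] = 5 + 5.5 = 10.5.
Because errors are independent across components, Cov(Tᵢ,Tⱼ) = Cov(Xᵢ,Xⱼ); the off-diagonal part of the true-score variance is the same as above.
True-score variance = [0.95 + 0.94 + 0.67 + 0.63 + 0.86] + 5.5 = 4.05 + 5.5 = 9.55.
Reliability = 9.55 / 10.5 = 0.9095.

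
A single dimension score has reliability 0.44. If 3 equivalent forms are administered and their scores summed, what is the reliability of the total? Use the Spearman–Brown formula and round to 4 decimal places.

ρ_k = kρ / (1 + (k−1)ρ) = 3·0.44 / (1 + 2·0.44) = 1.320 / 1.880 = 0.7021.

0.7021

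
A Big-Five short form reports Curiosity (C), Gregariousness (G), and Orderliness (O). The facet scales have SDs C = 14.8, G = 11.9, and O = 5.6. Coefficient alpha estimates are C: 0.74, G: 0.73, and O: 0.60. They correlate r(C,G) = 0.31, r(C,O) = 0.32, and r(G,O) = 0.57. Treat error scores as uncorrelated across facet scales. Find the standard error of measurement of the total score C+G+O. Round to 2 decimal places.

10.38

Var(total) = 392.01 + 238.207 = 630.217.
True-score variance = 284.281 + 238.207 = 522.488, so reliability = 0.8291.
Error variance = 630.217 − 522.488 = 107.729; SEM = √107.729 = 10.38.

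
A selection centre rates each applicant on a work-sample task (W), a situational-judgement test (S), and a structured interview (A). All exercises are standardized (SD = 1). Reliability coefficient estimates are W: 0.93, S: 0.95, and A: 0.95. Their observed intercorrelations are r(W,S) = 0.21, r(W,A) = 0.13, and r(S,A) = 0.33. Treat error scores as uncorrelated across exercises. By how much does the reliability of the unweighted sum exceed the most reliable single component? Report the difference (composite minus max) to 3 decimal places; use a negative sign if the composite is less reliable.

Var(sum) = 3 + 1.34 = 4.34; true-score variance = 2.83 + 1.34 = 4.17; composite reliability = 0.9608.
Max component reliability = 0.9500.
Difference = 0.9608 − 0.9500 = 0.011.

0.011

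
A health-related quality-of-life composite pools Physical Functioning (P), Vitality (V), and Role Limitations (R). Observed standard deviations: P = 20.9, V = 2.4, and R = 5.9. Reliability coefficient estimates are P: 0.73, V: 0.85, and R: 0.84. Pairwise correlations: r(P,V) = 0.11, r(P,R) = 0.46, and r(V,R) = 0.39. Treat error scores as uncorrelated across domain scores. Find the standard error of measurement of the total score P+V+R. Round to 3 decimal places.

Var(total) = 477.38 + 135.525 = 612.905.
True-score variance = 353.008 + 135.525 = 488.533, so reliability = 0.7971.
Error variance = 612.905 − 488.533 = 124.372; SEM = √124.372 = 11.152.

11.152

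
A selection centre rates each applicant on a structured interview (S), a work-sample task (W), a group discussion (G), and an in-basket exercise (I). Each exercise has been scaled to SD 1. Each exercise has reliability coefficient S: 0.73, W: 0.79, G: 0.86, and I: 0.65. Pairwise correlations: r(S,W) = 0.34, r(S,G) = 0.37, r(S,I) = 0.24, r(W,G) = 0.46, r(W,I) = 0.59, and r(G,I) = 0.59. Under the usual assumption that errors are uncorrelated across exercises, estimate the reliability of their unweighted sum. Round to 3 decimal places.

Var(S+W+G+I) = 4 + 2·[0.34 + 0.37 + 0.24 + 0.46 + 0.59 + 0.59] = 4 + 5.18 = 9.18.
Under uncorrelated errors the observed covariances equal the true-score covariances, so only the own-variance terms attenuate.
True-score variance = [0.73 + 0.79 + 0.86 + 0.65] + 5.18 = 3.03 + 5.18 = 8.21.
Reliability = 8.21 / 9.18 = 0.894.

0.894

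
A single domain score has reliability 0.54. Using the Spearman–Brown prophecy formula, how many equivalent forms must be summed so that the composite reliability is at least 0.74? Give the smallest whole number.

k ≥ ρ*(1−ρ₁)/(ρ₁(1−ρ*)) = 0.74·0.46 / (0.54·0.26) = 2.425.
Smallest integer k = 3.

3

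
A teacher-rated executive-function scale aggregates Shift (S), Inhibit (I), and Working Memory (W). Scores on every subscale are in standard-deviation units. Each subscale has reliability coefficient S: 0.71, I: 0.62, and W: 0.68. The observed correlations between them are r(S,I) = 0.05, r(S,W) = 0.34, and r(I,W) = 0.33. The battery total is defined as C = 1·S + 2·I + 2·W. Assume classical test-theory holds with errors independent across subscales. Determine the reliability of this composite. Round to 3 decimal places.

0.766

Var(C) = 1 + 2² + 2² + 2·[2·0.05 + 2·0.34 + 4·0.33] = 9 + 4.2 = 13.2.
With uncorrelated errors the cross-covariances are all true-score covariance, so they carry over unchanged; only the diagonal terms shrink to ρᵢσᵢ².
True-score variance = [0.71 + 2²·0.62 + 2²·0.68] + 4.2 = 5.91 + 4.2 = 10.11.
Reliability = 10.11 / 13.2 = 0.766.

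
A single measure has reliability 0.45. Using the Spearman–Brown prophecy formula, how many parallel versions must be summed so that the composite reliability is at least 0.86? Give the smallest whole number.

8

k ≥ ρ*(1−ρ₁)/(ρ₁(1−ρ*)) = 0.86·0.55 / (0.45·0.14) = 7.508.
Smallest integer k = 8.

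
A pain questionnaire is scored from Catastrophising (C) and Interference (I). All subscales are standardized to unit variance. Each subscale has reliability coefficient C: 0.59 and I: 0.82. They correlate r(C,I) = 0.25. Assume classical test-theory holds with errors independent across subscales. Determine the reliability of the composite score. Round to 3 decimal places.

0.764

Var(C+I) = 2 + 2·[0.25] = 2 + 0.5 = 2.5.
Under uncorrelated errors the observed covariances equal the true-score covariances, so only the own-variance terms attenuate.
True-score variance = [0.59 + 0.82] + 0.5 = 1.41 + 0.5 = 1.91.
Reliability = 1.91 / 2.5 = 0.764.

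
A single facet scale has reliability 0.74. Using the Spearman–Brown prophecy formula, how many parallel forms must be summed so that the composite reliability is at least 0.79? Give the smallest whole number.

k ≥ ρ*(1−ρ₁)/(ρ₁(1−ρ*)) = 0.79·0.26 / (0.74·0.21) = 1.322.
Smallest integer k = 2.

2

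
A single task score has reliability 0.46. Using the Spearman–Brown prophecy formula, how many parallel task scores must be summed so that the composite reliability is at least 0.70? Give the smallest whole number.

k ≥ ρ*(1−ρ₁)/(ρ₁(1−ρ*)) = 0.70·0.54 / (0.46·0.30) = 2.739.
Smallest integer k = 3.

3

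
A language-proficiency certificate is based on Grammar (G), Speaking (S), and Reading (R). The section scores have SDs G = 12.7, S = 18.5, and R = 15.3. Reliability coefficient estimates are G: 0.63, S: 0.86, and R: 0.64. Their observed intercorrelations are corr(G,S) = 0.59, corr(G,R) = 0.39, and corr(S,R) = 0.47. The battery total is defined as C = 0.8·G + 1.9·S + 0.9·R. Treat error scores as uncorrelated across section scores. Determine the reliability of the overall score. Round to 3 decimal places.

0.889

Var(C) = 0.8²·12.7² + 1.9²·18.5² + 0.9²·15.3² + 2·[1.52·12.7·18.5·0.59 + 0.72·12.7·15.3·0.39 + 1.71·18.5·15.3·0.47] = 1528.36 + 985.505 = 2513.87.
Under uncorrelated errors the observed covariances equal the true-score covariances, so only the own-variance terms attenuate.
True-score variance = [0.8²·12.7²·0.63 + 1.9²·18.5²·0.86 + 0.9²·15.3²·0.64] + 985.505 = 1248.93 + 985.505 = 2234.44.
Reliability = 2234.44 / 2513.87 = 0.889.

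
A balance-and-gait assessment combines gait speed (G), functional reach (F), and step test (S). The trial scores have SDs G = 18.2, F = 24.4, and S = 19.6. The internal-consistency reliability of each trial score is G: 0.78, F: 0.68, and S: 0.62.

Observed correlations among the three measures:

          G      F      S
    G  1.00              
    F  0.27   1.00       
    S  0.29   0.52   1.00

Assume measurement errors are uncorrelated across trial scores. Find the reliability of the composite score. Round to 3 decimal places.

Var(G+F+S) = 18.2² + 24.4² + 19.6² + 2·[18.2·24.4·0.27 + 18.2·19.6·0.29 + 24.4·19.6·0.52] = 1310.76 + 944.07 = 2254.83.
With uncorrelated errors the cross-covariances are all true-score covariance, so they carry over unchanged; only the diagonal terms shrink to ρᵢσᵢ².
True-score variance = [18.2²·0.78 + 24.4²·0.68 + 19.6²·0.62] + 944.07 = 901.391 + 944.07 = 1845.46.
Reliability = 1845.46 / 2254.83 = 0.818.

0.818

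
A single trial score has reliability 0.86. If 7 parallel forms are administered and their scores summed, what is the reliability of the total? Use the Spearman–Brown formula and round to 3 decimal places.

0.977

ρ_k = kρ / (1 + (k−1)ρ) = 7·0.86 / (1 + 6·0.86) = 6.020 / 6.160 = 0.977.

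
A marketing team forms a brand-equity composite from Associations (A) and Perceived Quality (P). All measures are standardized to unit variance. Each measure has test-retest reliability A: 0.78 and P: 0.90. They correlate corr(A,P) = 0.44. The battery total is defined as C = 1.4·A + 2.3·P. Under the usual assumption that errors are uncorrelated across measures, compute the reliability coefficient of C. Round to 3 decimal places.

0.905

Var(C) = 1.4² + 2.3² + 2·[3.22·0.44] = 7.25 + 2.8336 = 10.0836.
Because errors are independent across components, Cov(Tᵢ,Tⱼ) = Cov(Xᵢ,Xⱼ); the off-diagonal part of the true-score variance is the same as above.
True-score variance = [1.4²·0.78 + 2.3²·0.90] + 2.8336 = 6.2898 + 2.8336 = 9.1234.
Reliability = 9.1234 / 10.0836 = 0.905.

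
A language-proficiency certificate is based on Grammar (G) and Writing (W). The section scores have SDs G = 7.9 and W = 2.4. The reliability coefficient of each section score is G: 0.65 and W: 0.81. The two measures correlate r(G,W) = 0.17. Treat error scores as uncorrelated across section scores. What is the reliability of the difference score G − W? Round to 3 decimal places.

Var(G−W) = 7.9² + 2.4² − 2·7.9·2.4·0.17 = 68.17 − 6.4464 = 61.7236.
Because errors are independent across components, Cov(Tᵢ,Tⱼ) = Cov(Xᵢ,Xⱼ); the off-diagonal part of the true-score variance is the same as above.
True-score variance = [7.9²·0.65 + 2.4²·0.81] − 6.4464 = 45.2321 − 6.4464 = 38.7857.
Reliability = 38.7857 / 61.7236 = 0.628.

0.628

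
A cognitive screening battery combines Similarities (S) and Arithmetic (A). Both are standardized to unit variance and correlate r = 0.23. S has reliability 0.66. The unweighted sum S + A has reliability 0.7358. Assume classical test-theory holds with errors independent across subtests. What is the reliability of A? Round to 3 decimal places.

Var(S+A) = 2 + 2·0.23 = 2.460.
True-score variance = ρ_S + ρ_A + 2·0.23, so 0.7358 = (0.66 + ρ_A + 0.46) / 2.460.
ρ_A = 0.7358·2.460 − 0.66 − 0.46 = 0.690.

0.690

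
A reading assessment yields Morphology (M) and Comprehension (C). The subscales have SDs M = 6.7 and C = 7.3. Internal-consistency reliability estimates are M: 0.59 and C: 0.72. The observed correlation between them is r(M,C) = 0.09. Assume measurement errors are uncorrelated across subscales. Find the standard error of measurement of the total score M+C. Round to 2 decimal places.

5.77

Var(total) = 98.18 + 8.8038 = 106.984.
True-score variance = 64.8539 + 8.8038 = 73.6577, so reliability = 0.6885.
Error variance = 106.984 − 73.6577 = 33.3261; SEM = √33.3261 = 5.77.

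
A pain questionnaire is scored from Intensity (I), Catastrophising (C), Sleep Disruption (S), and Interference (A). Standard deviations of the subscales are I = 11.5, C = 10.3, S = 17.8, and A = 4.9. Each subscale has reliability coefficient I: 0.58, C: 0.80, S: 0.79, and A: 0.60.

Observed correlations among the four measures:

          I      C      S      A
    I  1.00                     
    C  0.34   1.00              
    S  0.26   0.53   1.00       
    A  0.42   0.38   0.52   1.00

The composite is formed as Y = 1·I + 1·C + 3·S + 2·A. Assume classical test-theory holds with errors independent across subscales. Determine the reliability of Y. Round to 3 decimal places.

Var(Y) = 11.5² + 10.3² + 3²·17.8² + 2²·4.9² + 2·[11.5·10.3·0.34 + 3·11.5·17.8·0.26 + 2·11.5·4.9·0.42 + 3·10.3·17.8·0.53 + 2·10.3·4.9·0.38 + 6·17.8·4.9·0.52] = 3185.94 + 1698.53 = 4884.47.
Because errors are independent across components, Cov(Tᵢ,Tⱼ) = Cov(Xᵢ,Xⱼ); the off-diagonal part of the true-score variance is the same as above.
True-score variance = [11.5²·0.58 + 10.3²·0.80 + 3²·17.8²·0.79 + 2²·4.9²·0.60] + 1698.53 = 2471.93 + 1698.53 = 4170.47.
Reliability = 4170.47 / 4884.47 = 0.854.

0.854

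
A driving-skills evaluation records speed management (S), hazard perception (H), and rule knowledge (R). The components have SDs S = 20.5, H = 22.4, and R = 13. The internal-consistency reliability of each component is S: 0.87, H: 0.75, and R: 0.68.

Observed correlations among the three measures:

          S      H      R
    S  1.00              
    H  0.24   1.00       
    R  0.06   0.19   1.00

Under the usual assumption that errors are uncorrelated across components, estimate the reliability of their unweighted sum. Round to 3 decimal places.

0.839

Var(S+H+R) = 20.5² + 22.4² + 13² + 2·[20.5·22.4·0.24 + 20.5·13·0.06 + 22.4·13·0.19] = 1091.01 + 363.052 = 1454.06.
Under uncorrelated errors the observed covariances equal the true-score covariances, so only the own-variance terms attenuate.
True-score variance = [20.5²·0.87 + 22.4²·0.75 + 13²·0.68] + 363.052 = 856.857 + 363.052 = 1219.91.
Reliability = 1219.91 / 1454.06 = 0.839.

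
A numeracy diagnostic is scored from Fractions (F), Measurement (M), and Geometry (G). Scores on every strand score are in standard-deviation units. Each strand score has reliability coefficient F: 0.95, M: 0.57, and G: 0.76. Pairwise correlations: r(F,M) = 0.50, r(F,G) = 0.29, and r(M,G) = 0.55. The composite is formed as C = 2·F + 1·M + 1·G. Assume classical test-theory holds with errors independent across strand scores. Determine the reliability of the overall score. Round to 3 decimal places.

0.915

Var(C) = 2² + 1 + 1 + 2·[2·0.50 + 2·0.29 + 0.55] = 6 + 4.26 = 10.26.
Under uncorrelated errors the observed covariances equal the true-score covariances, so only the own-variance terms attenuate.
True-score variance = [2²·0.95 + 0.57 + 0.76] + 4.26 = 5.13 + 4.26 = 9.39.
Reliability = 9.39 / 10.26 = 0.915.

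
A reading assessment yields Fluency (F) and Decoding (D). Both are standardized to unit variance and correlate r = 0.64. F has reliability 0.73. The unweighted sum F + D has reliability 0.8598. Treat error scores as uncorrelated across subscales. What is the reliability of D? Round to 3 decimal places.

0.810

Var(F+D) = 2 + 2·0.64 = 3.280.
True-score variance = ρ_F + ρ_D + 2·0.64, so 0.8598 = (0.73 + ρ_D + 1.28) / 3.280.
ρ_D = 0.8598·3.280 − 0.73 − 1.28 = 0.810.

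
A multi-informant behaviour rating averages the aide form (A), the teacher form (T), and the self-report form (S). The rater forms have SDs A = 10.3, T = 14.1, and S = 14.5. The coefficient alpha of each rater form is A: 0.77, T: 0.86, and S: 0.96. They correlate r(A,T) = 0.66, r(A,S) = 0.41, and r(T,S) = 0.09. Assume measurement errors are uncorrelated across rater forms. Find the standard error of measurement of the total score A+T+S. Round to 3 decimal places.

Var(total) = 515.15 + 350.972 = 866.122.
True-score variance = 454.506 + 350.972 = 805.477, so reliability = 0.9300.
Error variance = 866.122 − 805.477 = 60.6441; SEM = √60.6441 = 7.787.

7.787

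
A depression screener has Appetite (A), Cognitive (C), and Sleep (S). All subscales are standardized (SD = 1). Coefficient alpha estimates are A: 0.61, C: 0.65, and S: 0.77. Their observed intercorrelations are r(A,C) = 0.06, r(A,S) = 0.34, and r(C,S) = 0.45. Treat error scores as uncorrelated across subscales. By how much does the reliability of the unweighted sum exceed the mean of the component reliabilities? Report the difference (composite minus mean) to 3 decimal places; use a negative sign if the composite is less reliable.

0.117

Var(sum) = 3 + 1.7 = 4.7; true-score variance = 2.03 + 1.7 = 3.73; composite reliability = 0.7936.
Mean component reliability = 0.6767.
Difference = 0.7936 − 0.6767 = 0.117.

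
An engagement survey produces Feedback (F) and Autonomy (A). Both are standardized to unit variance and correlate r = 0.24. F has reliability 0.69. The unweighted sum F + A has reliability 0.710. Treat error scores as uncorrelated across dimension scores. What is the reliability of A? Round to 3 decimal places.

0.591

Var(F+A) = 2 + 2·0.24 = 2.480.
True-score variance = ρ_F + ρ_A + 2·0.24, so 0.710 = (0.69 + ρ_A + 0.48) / 2.480.
ρ_A = 0.710·2.480 − 0.69 − 0.48 = 0.591.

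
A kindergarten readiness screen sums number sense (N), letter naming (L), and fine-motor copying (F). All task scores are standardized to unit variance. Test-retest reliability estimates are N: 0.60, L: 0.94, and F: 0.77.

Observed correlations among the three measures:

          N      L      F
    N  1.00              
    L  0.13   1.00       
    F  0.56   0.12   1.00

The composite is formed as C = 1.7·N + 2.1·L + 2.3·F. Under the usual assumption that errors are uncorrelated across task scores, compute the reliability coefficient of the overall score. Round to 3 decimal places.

Var(C) = 1.7² + 2.1² + 2.3² + 2·[3.57·0.13 + 3.91·0.56 + 4.83·0.12] = 12.59 + 6.4666 = 19.0566.
With uncorrelated errors the cross-covariances are all true-score covariance, so they carry over unchanged; only the diagonal terms shrink to ρᵢσᵢ².
True-score variance = [1.7²·0.60 + 2.1²·0.94 + 2.3²·0.77] + 6.4666 = 9.9527 + 6.4666 = 16.4193.
Reliability = 16.4193 / 19.0566 = 0.862.

0.862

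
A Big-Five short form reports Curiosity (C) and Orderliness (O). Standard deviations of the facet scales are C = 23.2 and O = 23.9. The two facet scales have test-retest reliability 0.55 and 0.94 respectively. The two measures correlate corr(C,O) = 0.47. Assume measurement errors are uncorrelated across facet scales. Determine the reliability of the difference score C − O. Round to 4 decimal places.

0.5300

Var(C−O) = 23.2² + 23.9² − 2·23.2·23.9·0.47 = 1109.45 − 521.211 = 588.239.
With uncorrelated errors the cross-covariances are all true-score covariance, so they carry over unchanged; only the diagonal terms shrink to ρᵢσᵢ².
True-score variance = [23.2²·0.55 + 23.9²·0.94] − 521.211 = 832.969 − 521.211 = 311.758.
Reliability = 311.758 / 588.239 = 0.5300.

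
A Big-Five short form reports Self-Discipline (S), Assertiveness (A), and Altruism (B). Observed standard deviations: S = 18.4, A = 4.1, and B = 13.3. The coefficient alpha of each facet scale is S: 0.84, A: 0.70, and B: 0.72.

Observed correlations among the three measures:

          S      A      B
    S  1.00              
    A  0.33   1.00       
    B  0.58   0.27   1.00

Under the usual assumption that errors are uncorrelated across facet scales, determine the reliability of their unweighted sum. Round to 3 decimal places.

0.879

Var(S+A+B) = 18.4² + 4.1² + 13.3² + 2·[18.4·4.1·0.33 + 18.4·13.3·0.58 + 4.1·13.3·0.27] = 532.26 + 363.112 = 895.372.
Because errors are independent across components, Cov(Tᵢ,Tⱼ) = Cov(Xᵢ,Xⱼ); the off-diagonal part of the true-score variance is the same as above.
True-score variance = [18.4²·0.84 + 4.1²·0.70 + 13.3²·0.72] + 363.112 = 423.518 + 363.112 = 786.63.
Reliability = 786.63 / 895.372 = 0.879.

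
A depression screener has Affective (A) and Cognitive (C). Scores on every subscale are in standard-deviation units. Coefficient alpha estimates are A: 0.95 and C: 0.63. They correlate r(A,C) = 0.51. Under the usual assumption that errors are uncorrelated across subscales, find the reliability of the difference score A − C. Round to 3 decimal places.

Var(A−C) = 1 + 1 − 2·0.51 = 2 − 1.02 = 0.98.
Because errors are independent across components, Cov(Tᵢ,Tⱼ) = Cov(Xᵢ,Xⱼ); the off-diagonal part of the true-score variance is the same as above.
True-score variance = [0.95 + 0.63] − 1.02 = 1.58 − 1.02 = 0.56.
Reliability = 0.56 / 0.98 = 0.571.

0.571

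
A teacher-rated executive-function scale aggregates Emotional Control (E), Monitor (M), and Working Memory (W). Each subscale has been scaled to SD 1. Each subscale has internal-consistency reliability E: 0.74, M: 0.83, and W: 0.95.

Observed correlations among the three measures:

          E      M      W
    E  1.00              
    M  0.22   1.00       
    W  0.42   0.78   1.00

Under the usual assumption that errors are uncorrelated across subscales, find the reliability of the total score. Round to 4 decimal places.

Var(E+M+W) = 3 + 2·[0.22 + 0.42 + 0.78] = 3 + 2.84 = 5.84.
With uncorrelated errors the cross-covariances are all true-score covariance, so they carry over unchanged; only the diagonal terms shrink to ρᵢσᵢ².
True-score variance = [0.74 + 0.83 + 0.95] + 2.84 = 2.52 + 2.84 = 5.36.
Reliability = 5.36 / 5.84 = 0.9178.

0.9178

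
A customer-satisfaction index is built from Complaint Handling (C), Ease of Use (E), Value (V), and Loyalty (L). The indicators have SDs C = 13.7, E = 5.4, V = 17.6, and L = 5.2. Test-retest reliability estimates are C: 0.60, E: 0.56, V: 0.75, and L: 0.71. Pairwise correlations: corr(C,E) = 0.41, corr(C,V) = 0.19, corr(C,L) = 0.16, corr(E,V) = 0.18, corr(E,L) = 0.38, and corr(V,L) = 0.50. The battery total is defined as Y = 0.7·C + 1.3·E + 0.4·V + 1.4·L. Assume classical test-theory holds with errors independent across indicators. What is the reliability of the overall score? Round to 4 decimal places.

0.8104

Var(Y) = 0.7²·13.7² + 1.3²·5.4² + 0.4²·17.6² + 1.4²·5.2² + 2·[0.91·13.7·5.4·0.41 + 0.28·13.7·17.6·0.19 + 0.98·13.7·5.2·0.16 + 0.52·5.4·17.6·0.18 + 1.82·5.4·5.2·0.38 + 0.56·17.6·5.2·0.50] = 243.809 + 211.083 = 454.891.
With uncorrelated errors the cross-covariances are all true-score covariance, so they carry over unchanged; only the diagonal terms shrink to ρᵢσᵢ².
True-score variance = [0.7²·13.7²·0.60 + 1.3²·5.4²·0.56 + 0.4²·17.6²·0.75 + 1.4²·5.2²·0.71] + 211.083 = 157.578 + 211.083 = 368.661.
Reliability = 368.661 / 454.891 = 0.8104.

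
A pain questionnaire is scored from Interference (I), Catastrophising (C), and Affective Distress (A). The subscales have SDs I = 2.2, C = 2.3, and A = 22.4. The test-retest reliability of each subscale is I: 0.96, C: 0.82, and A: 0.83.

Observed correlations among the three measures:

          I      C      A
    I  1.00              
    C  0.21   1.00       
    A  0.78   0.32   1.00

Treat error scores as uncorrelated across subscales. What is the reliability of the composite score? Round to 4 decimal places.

0.8614

Var(I+C+A) = 2.2² + 2.3² + 22.4² + 2·[2.2·2.3·0.21 + 2.2·22.4·0.78 + 2.3·22.4·0.32] = 511.89 + 111.975 = 623.865.
With uncorrelated errors the cross-covariances are all true-score covariance, so they carry over unchanged; only the diagonal terms shrink to ρᵢσᵢ².
True-score variance = [2.2²·0.96 + 2.3²·0.82 + 22.4²·0.83] + 111.975 = 425.445 + 111.975 = 537.42.
Reliability = 537.42 / 623.865 = 0.8614.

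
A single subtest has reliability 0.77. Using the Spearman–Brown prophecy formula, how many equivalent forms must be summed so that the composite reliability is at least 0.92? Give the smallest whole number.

k ≥ ρ*(1−ρ₁)/(ρ₁(1−ρ*)) = 0.92·0.23 / (0.77·0.08) = 3.435.
Smallest integer k = 4.

4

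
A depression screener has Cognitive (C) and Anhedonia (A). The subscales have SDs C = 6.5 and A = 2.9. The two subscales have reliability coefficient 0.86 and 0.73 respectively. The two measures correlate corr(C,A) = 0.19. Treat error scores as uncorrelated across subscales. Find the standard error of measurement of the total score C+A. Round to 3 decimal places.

Var(total) = 50.66 + 7.163 = 57.823.
True-score variance = 42.4743 + 7.163 = 49.6373, so reliability = 0.8584.
Error variance = 57.823 − 49.6373 = 8.1857; SEM = √8.1857 = 2.861.

2.861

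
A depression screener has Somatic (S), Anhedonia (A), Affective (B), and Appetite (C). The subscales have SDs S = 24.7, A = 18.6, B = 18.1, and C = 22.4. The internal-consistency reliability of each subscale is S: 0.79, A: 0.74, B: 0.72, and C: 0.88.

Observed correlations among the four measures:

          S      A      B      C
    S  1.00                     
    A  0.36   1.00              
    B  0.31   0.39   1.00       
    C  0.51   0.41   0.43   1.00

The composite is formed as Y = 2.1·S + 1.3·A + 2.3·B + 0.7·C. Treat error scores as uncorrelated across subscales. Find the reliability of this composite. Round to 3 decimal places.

0.877

Var(Y) = 2.1²·24.7² + 1.3²·18.6² + 2.3²·18.1² + 0.7²·22.4² + 2·[2.73·24.7·18.6·0.36 + 4.83·24.7·18.1·0.31 + 1.47·24.7·22.4·0.51 + 2.99·18.6·18.1·0.39 + 0.91·18.6·22.4·0.41 + 1.61·18.1·22.4·0.43] = 5254.09 + 4728.85 = 9982.94.
Under uncorrelated errors the observed covariances equal the true-score covariances, so only the own-variance terms attenuate.
True-score variance = [2.1²·24.7²·0.79 + 1.3²·18.6²·0.74 + 2.3²·18.1²·0.72 + 0.7²·22.4²·0.88] + 4728.85 = 4022.31 + 4728.85 = 8751.16.
Reliability = 8751.16 / 9982.94 = 0.877.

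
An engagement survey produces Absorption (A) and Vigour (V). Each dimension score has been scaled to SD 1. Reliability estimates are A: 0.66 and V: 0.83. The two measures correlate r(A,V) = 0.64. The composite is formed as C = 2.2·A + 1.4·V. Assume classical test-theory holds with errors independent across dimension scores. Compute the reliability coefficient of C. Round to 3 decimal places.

Var(C) = 2.2² + 1.4² + 2·[3.08·0.64] = 6.8 + 3.9424 = 10.7424.
Under uncorrelated errors the observed covariances equal the true-score covariances, so only the own-variance terms attenuate.
True-score variance = [2.2²·0.66 + 1.4²·0.83] + 3.9424 = 4.8212 + 3.9424 = 8.7636.
Reliability = 8.7636 / 10.7424 = 0.816.

0.816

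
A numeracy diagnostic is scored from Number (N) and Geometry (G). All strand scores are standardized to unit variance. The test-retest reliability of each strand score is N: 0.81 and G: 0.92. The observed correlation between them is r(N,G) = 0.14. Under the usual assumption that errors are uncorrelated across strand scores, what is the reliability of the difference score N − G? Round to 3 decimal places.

Var(N−G) = 1 + 1 − 2·0.14 = 2 − 0.28 = 1.72.
Because errors are independent across components, Cov(Tᵢ,Tⱼ) = Cov(Xᵢ,Xⱼ); the off-diagonal part of the true-score variance is the same as above.
True-score variance = [0.81 + 0.92] − 0.28 = 1.73 − 0.28 = 1.45.
Reliability = 1.45 / 1.72 = 0.843.

0.843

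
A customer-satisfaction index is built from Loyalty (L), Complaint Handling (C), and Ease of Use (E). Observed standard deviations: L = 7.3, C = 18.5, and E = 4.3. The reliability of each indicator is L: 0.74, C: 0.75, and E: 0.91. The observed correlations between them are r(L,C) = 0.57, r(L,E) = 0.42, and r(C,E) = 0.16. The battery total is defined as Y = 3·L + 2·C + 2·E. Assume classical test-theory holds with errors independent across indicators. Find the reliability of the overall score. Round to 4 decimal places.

Var(Y) = 3²·7.3² + 2²·18.5² + 2²·4.3² + 2·[6·7.3·18.5·0.57 + 6·7.3·4.3·0.42 + 4·18.5·4.3·0.16] = 1922.57 + 1183.77 = 3106.34.
With uncorrelated errors the cross-covariances are all true-score covariance, so they carry over unchanged; only the diagonal terms shrink to ρᵢσᵢ².
True-score variance = [3²·7.3²·0.74 + 2²·18.5²·0.75 + 2²·4.3²·0.91] + 1183.77 = 1448.96 + 1183.77 = 2632.74.
Reliability = 2632.74 / 3106.34 = 0.8475.

0.8475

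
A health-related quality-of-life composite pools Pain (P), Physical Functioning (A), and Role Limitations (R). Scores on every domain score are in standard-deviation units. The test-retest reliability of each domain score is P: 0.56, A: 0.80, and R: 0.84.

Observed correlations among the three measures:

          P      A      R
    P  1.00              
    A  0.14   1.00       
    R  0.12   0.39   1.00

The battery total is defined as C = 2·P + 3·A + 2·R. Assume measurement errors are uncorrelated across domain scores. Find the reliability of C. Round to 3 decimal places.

Var(C) = 2² + 3² + 2² + 2·[6·0.14 + 4·0.12 + 6·0.39] = 17 + 7.32 = 24.32.
With uncorrelated errors the cross-covariances are all true-score covariance, so they carry over unchanged; only the diagonal terms shrink to ρᵢσᵢ².
True-score variance = [2²·0.56 + 3²·0.80 + 2²·0.84] + 7.32 = 12.8 + 7.32 = 20.12.
Reliability = 20.12 / 24.32 = 0.827.

0.827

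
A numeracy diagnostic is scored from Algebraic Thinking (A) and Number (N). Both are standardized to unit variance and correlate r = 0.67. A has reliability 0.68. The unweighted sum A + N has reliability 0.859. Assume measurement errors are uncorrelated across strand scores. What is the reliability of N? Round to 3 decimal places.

Var(A+N) = 2 + 2·0.67 = 3.340.
True-score variance = ρ_A + ρ_N + 2·0.67, so 0.859 = (0.68 + ρ_N + 1.34) / 3.340.
ρ_N = 0.859·3.340 − 0.68 − 1.34 = 0.849.

0.849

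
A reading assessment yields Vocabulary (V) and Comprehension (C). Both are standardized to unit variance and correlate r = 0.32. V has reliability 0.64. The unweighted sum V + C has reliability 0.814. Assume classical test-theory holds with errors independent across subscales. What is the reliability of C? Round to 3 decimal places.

0.869

Var(V+C) = 2 + 2·0.32 = 2.640.
True-score variance = ρ_V + ρ_C + 2·0.32, so 0.814 = (0.64 + ρ_C + 0.64) / 2.640.
ρ_C = 0.814·2.640 − 0.64 − 0.64 = 0.869.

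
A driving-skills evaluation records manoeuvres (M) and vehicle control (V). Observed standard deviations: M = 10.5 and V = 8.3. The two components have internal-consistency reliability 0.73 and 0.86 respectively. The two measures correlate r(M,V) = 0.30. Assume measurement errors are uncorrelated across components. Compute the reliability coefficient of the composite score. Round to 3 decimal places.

0.830

Var(M+V) = 10.5² + 8.3² + 2·[10.5·8.3·0.30] = 179.14 + 52.29 = 231.43.
Because errors are independent across components, Cov(Tᵢ,Tⱼ) = Cov(Xᵢ,Xⱼ); the off-diagonal part of the true-score variance is the same as above.
True-score variance = [10.5²·0.73 + 8.3²·0.86] + 52.29 = 139.728 + 52.29 = 192.018.
Reliability = 192.018 / 231.43 = 0.830.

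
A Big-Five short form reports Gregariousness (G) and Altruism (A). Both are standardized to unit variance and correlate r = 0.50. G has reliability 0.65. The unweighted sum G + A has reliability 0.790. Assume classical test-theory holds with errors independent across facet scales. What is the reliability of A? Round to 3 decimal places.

0.720

Var(G+A) = 2 + 2·0.50 = 3.000.
True-score variance = ρ_G + ρ_A + 2·0.50, so 0.790 = (0.65 + ρ_A + 1.00) / 3.000.
ρ_A = 0.790·3.000 − 0.65 − 1.00 = 0.720.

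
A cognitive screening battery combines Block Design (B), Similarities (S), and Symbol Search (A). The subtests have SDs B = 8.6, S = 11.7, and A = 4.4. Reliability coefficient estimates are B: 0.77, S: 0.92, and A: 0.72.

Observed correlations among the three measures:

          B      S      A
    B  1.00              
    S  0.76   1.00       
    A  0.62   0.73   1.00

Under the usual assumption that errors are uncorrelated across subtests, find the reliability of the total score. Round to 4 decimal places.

Var(B+S+A) = 8.6² + 11.7² + 4.4² + 2·[8.6·11.7·0.76 + 8.6·4.4·0.62 + 11.7·4.4·0.73] = 230.21 + 275.025 = 505.235.
Under uncorrelated errors the observed covariances equal the true-score covariances, so only the own-variance terms attenuate.
True-score variance = [8.6²·0.77 + 11.7²·0.92 + 4.4²·0.72] + 275.025 = 196.827 + 275.025 = 471.852.
Reliability = 471.852 / 505.235 = 0.9339.

0.9339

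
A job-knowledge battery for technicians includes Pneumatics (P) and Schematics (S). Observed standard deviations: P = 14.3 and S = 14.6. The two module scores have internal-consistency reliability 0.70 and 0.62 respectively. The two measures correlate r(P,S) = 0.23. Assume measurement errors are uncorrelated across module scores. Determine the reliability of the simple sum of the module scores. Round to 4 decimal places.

Var(P+S) = 14.3² + 14.6² + 2·[14.3·14.6·0.23] = 417.65 + 96.0388 = 513.689.
Because errors are independent across components, Cov(Tᵢ,Tⱼ) = Cov(Xᵢ,Xⱼ); the off-diagonal part of the true-score variance is the same as above.
True-score variance = [14.3²·0.70 + 14.6²·0.62] + 96.0388 = 275.302 + 96.0388 = 371.341.
Reliability = 371.341 / 513.689 = 0.7229.

0.7229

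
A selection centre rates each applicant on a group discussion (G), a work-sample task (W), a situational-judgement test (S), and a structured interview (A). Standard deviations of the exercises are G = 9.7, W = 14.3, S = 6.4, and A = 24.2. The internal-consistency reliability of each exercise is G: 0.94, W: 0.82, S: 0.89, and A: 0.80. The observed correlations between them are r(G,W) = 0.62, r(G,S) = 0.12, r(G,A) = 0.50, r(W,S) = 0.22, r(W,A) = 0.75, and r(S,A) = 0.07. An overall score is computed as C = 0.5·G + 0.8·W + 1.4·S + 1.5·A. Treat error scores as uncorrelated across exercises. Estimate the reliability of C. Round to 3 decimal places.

Var(C) = 0.5²·9.7² + 0.8²·14.3² + 1.4²·6.4² + 1.5²·24.2² + 2·[0.4·9.7·14.3·0.62 + 0.7·9.7·6.4·0.12 + 0.75·9.7·24.2·0.50 + 1.12·14.3·6.4·0.22 + 1.2·14.3·24.2·0.75 + 2.1·6.4·24.2·0.07] = 1552.37 + 968.828 = 2521.2.
With uncorrelated errors the cross-covariances are all true-score covariance, so they carry over unchanged; only the diagonal terms shrink to ρᵢσᵢ².
True-score variance = [0.5²·9.7²·0.94 + 0.8²·14.3²·0.82 + 1.4²·6.4²·0.89 + 1.5²·24.2²·0.80] + 968.828 = 1255.03 + 968.828 = 2223.86.
Reliability = 2223.86 / 2521.2 = 0.882.

0.882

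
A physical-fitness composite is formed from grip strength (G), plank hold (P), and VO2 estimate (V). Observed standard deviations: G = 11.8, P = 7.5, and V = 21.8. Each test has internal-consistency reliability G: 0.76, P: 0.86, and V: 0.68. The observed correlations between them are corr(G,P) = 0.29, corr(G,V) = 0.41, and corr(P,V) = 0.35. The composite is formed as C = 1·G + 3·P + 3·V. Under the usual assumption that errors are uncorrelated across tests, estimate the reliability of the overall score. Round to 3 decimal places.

Var(C) = 11.8² + 3²·7.5² + 3²·21.8² + 2·[3·11.8·7.5·0.29 + 3·11.8·21.8·0.41 + 9·7.5·21.8·0.35] = 4922.65 + 1816.85 = 6739.5.
Under uncorrelated errors the observed covariances equal the true-score covariances, so only the own-variance terms attenuate.
True-score variance = [11.8²·0.76 + 3²·7.5²·0.86 + 3²·21.8²·0.68] + 1816.85 = 3449.67 + 1816.85 = 5266.52.
Reliability = 5266.52 / 6739.5 = 0.781.

0.781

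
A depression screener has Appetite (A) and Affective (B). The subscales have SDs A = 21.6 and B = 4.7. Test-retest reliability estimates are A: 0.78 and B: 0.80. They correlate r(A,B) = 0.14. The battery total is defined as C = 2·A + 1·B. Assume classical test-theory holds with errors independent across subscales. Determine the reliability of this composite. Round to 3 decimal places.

Var(C) = 2²·21.6² + 4.7² + 2·[2·21.6·4.7·0.14] = 1888.33 + 56.8512 = 1945.18.
Under uncorrelated errors the observed covariances equal the true-score covariances, so only the own-variance terms attenuate.
True-score variance = [2²·21.6²·0.78 + 4.7²·0.80] + 56.8512 = 1473.34 + 56.8512 = 1530.19.
Reliability = 1530.19 / 1945.18 = 0.787.

0.787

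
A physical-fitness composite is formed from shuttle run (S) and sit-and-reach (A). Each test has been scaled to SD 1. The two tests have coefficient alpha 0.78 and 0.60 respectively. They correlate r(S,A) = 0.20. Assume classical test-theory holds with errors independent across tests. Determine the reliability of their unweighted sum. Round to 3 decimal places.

Var(S+A) = 2 + 2·[0.20] = 2 + 0.4 = 2.4.
Under uncorrelated errors the observed covariances equal the true-score covariances, so only the own-variance terms attenuate.
True-score variance = [0.78 + 0.60] + 0.4 = 1.38 + 0.4 = 1.78.
Reliability = 1.78 / 2.4 = 0.742.

0.742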